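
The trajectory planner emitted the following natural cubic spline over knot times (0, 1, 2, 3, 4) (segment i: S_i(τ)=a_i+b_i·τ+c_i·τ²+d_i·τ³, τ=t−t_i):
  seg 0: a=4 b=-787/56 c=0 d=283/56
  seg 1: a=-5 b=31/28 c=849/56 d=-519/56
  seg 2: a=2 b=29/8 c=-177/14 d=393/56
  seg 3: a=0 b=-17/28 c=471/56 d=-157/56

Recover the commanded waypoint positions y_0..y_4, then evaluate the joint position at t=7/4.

y_0=4 y_1=-5 y_2=2 y_3=0 y_4=5
S(7/4) = 1607/3584

y_0 = S_0(0) = a_0 = 4
y_1 = S_1(0) = a_1 = -5
y_2 = S_2(0) = a_2 = 2
y_3 = S_3(0) = a_3 = 0
y_4 = S_3(1) = 5
t_q=7/4 is in segment 1 (τ=3/4); S_1(τ)=1607/3584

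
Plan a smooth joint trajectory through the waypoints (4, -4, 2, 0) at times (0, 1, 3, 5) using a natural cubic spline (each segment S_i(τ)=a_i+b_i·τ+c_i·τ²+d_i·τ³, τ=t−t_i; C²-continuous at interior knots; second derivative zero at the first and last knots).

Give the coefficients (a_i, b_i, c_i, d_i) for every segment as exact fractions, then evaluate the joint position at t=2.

  seg 0: a=4 b=-112/11 c=0 d=24/11
  seg 1: a=-4 b=-40/11 c=72/11 d=-71/44
  seg 2: a=2 b=35/11 c=-69/22 d=23/44
S(2) = -119/44

Δ: Δ0=-8, Δ1=3, Δ2=-1
row 1: diag=6, rhs=66; c'=1/3, d'=11
row 2: denom=8−2·1/3=22/3; d'=(-24−2·11)/(22/3)=-69/11
back: M2=-69/11
back: M1=11−1/3·-69/11=144/11
M: M0=0, M1=144/11, M2=-69/11, M3=0
seg 0: a=4, c=M0/2=0, d=(M1−M0)/(6·1)=24/11, b=Δ0−h0·(2M0+M1)/6=-112/11
seg 1: a=-4, c=M1/2=72/11, d=(M2−M1)/(6·2)=-71/44, b=Δ1−h1·(2M1+M2)/6=-40/11
seg 2: a=2, c=M2/2=-69/22, d=(M3−M2)/(6·2)=23/44, b=Δ2−h2·(2M2+M3)/6=35/11
t_q=2 → seg 1, τ=1; S=-4+-40/11·τ+72/11·τ²+-71/44·τ³=-119/44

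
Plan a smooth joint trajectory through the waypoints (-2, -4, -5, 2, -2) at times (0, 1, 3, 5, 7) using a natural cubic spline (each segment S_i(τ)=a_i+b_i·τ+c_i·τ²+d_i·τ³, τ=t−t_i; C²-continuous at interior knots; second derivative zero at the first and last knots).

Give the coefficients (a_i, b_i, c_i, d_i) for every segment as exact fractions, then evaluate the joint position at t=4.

Δ: Δ0=-2, Δ1=-1/2, Δ2=7/2, Δ3=-2
row 1: diag=6, rhs=9; c'=1/3, d'=3/2
row 2: denom=8−2·1/3=22/3; d'=(24−2·3/2)/(22/3)=63/22
row 3: denom=8−2·3/11=82/11; d'=(-33−2·63/22)/(82/11)=-213/41
back: M3=-213/41
back: M2=63/22−3/11·-213/41=351/82
back: M1=3/2−1/3·351/82=3/41
M: M0=0, M1=3/41, M2=351/82, M3=-213/41, M4=0
seg 0: a=-2, c=M0/2=0, d=(M1−M0)/(6·1)=1/82, b=Δ0−h0·(2M0+M1)/6=-165/82
seg 1: a=-4, c=M1/2=3/82, d=(M2−M1)/(6·2)=115/328, b=Δ1−h1·(2M1+M2)/6=-81/41
seg 2: a=-5, c=M2/2=351/164, d=(M3−M2)/(6·2)=-259/328, b=Δ2−h2·(2M2+M3)/6=195/82
seg 3: a=2, c=M3/2=-213/82, d=(M4−M3)/(6·2)=71/164, b=Δ3−h3·(2M3+M4)/6=60/41
t_q=4 → seg 2, τ=1; S=-5+195/82·τ+351/164·τ²+-259/328·τ³=-417/328

  seg 0: a=-2 b=-165/82 c=0 d=1/82
  seg 1: a=-4 b=-81/41 c=3/82 d=115/328
  seg 2: a=-5 b=195/82 c=351/164 d=-259/328
  seg 3: a=2 b=60/41 c=-213/82 d=71/164
S(4) = -417/328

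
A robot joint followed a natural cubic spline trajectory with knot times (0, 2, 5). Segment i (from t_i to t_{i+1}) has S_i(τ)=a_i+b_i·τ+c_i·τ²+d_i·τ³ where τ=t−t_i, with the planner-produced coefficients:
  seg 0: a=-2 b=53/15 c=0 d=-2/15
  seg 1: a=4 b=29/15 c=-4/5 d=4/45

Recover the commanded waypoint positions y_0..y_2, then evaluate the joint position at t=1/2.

y_0=-2 y_1=4 y_2=5
S(1/2) = -1/4

y_0 = S_0(0) = a_0 = -2
y_1 = S_1(0) = a_1 = 4
y_2 = S_1(3) = 5
t_q=1/2 is in segment 0 (τ=1/2); S_0(τ)=-1/4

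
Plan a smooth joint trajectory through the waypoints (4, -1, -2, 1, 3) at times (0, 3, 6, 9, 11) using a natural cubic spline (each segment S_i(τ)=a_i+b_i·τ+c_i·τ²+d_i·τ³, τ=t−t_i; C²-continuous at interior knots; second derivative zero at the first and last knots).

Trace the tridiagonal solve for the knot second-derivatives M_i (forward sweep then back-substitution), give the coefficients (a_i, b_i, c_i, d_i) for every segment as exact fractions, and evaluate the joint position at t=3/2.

  seg 0: a=4 b=-133/69 c=0 d=2/69
  seg 1: a=-1 b=-79/69 c=6/23 d=2/621
  seg 2: a=-2 b=35/69 c=20/69 d=-26/621
  seg 3: a=1 b=77/69 c=-2/23 d=1/69
S(3/2) = 111/92

Δ: Δ0=-5/3, Δ1=-1/3, Δ2=1, Δ3=1
row 1: diag=12, rhs=8; c'=1/4, d'=2/3
row 2: denom=12−3·1/4=45/4; d'=(8−3·2/3)/(45/4)=8/15
row 3: denom=10−3·4/15=46/5; d'=(0−3·8/15)/(46/5)=-4/23
back: M3=-4/23
back: M2=8/15−4/15·-4/23=40/69
back: M1=2/3−1/4·40/69=12/23
M: M0=0, M1=12/23, M2=40/69, M3=-4/23, M4=0
seg 0: a=4, c=M0/2=0, d=(M1−M0)/(6·3)=2/69, b=Δ0−h0·(2M0+M1)/6=-133/69
seg 1: a=-1, c=M1/2=6/23, d=(M2−M1)/(6·3)=2/621, b=Δ1−h1·(2M1+M2)/6=-79/69
seg 2: a=-2, c=M2/2=20/69, d=(M3−M2)/(6·3)=-26/621, b=Δ2−h2·(2M2+M3)/6=35/69
seg 3: a=1, c=M3/2=-2/23, d=(M4−M3)/(6·2)=1/69, b=Δ3−h3·(2M3+M4)/6=77/69
t_q=3/2 → seg 0, τ=3/2; S=4+-133/69·τ+0·τ²+2/69·τ³=111/92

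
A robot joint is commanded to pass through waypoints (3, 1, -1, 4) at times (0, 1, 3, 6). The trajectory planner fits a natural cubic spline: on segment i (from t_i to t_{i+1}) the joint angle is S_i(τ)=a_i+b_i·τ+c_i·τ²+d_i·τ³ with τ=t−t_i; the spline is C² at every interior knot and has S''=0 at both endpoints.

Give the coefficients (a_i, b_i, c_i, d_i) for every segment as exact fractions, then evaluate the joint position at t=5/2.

Δ: Δ0=-2, Δ1=-1, Δ2=5/3
row 1: diag=6, rhs=6; c'=1/3, d'=1
row 2: denom=10−2·1/3=28/3; d'=(16−2·1)/(28/3)=3/2
back: M2=3/2
back: M1=1−1/3·3/2=1/2
M: M0=0, M1=1/2, M2=3/2, M3=0
seg 0: a=3, c=M0/2=0, d=(M1−M0)/(6·1)=1/12, b=Δ0−h0·(2M0+M1)/6=-25/12
seg 1: a=1, c=M1/2=1/4, d=(M2−M1)/(6·2)=1/12, b=Δ1−h1·(2M1+M2)/6=-11/6
seg 2: a=-1, c=M2/2=3/4, d=(M3−M2)/(6·3)=-1/12, b=Δ2−h2·(2M2+M3)/6=1/6
t_q=5/2 → seg 1, τ=3/2; S=1+-11/6·τ+1/4·τ²+1/12·τ³=-29/32

  seg 0: a=3 b=-25/12 c=0 d=1/12
  seg 1: a=1 b=-11/6 c=1/4 d=1/12
  seg 2: a=-1 b=1/6 c=3/4 d=-1/12
S(5/2) = -29/32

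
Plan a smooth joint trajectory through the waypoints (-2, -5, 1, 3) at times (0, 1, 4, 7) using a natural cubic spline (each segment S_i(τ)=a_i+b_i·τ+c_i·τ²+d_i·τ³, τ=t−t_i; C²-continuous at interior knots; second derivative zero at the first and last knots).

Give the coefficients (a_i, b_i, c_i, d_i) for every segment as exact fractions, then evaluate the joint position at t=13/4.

  seg 0: a=-2 b=-325/87 c=0 d=64/87
  seg 1: a=-5 b=-133/87 c=64/29 d=-269/783
  seg 2: a=1 b=212/87 c=-77/87 d=77/783
S(13/4) = -2191/1856

Δ: Δ0=-3, Δ1=2, Δ2=2/3
row 1: diag=8, rhs=30; c'=3/8, d'=15/4
row 2: denom=12−3·3/8=87/8; d'=(-8−3·15/4)/(87/8)=-154/87
back: M2=-154/87
back: M1=15/4−3/8·-154/87=128/29
M: M0=0, M1=128/29, M2=-154/87, M3=0
seg 0: a=-2, c=M0/2=0, d=(M1−M0)/(6·1)=64/87, b=Δ0−h0·(2M0+M1)/6=-325/87
seg 1: a=-5, c=M1/2=64/29, d=(M2−M1)/(6·3)=-269/783, b=Δ1−h1·(2M1+M2)/6=-133/87
seg 2: a=1, c=M2/2=-77/87, d=(M3−M2)/(6·3)=77/783, b=Δ2−h2·(2M2+M3)/6=212/87
t_q=13/4 → seg 1, τ=9/4; S=-5+-133/87·τ+64/29·τ²+-269/783·τ³=-2191/1856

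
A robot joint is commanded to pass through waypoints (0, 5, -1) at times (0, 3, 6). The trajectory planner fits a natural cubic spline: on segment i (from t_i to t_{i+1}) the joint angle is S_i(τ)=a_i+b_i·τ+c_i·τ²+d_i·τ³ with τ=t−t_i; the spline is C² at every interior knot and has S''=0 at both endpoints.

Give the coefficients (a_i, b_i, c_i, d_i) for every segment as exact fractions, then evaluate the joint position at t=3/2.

  seg 0: a=0 b=31/12 c=0 d=-11/108
  seg 1: a=5 b=-1/6 c=-11/12 d=11/108
S(3/2) = 113/32

Δ: Δ0=5/3, Δ1=-2
row 1: diag=12, rhs=-22; c'=1/4, d'=-11/6
back: M1=-11/6
M: M0=0, M1=-11/6, M2=0
seg 0: a=0, c=M0/2=0, d=(M1−M0)/(6·3)=-11/108, b=Δ0−h0·(2M0+M1)/6=31/12
seg 1: a=5, c=M1/2=-11/12, d=(M2−M1)/(6·3)=11/108, b=Δ1−h1·(2M1+M2)/6=-1/6
t_q=3/2 → seg 0, τ=3/2; S=0+31/12·τ+0·τ²+-11/108·τ³=113/32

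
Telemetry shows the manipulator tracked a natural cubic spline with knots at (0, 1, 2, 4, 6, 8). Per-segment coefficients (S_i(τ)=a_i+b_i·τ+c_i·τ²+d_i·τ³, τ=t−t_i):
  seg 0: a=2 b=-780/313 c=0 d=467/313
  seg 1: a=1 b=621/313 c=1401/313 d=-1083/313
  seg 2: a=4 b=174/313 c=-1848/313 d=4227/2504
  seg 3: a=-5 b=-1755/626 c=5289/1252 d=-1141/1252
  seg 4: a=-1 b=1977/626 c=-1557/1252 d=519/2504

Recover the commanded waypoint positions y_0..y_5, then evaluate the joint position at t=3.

y_0 = S_0(0) = a_0 = 2
y_1 = S_1(0) = a_1 = 1
y_2 = S_2(0) = a_2 = 4
y_3 = S_3(0) = a_3 = -5
y_4 = S_4(0) = a_4 = -1
y_5 = S_4(2) = 2
t_q=3 is in segment 2 (τ=1); S_2(τ)=851/2504

y_0=2 y_1=1 y_2=4 y_3=-5 y_4=-1 y_5=2
S(3) = 851/2504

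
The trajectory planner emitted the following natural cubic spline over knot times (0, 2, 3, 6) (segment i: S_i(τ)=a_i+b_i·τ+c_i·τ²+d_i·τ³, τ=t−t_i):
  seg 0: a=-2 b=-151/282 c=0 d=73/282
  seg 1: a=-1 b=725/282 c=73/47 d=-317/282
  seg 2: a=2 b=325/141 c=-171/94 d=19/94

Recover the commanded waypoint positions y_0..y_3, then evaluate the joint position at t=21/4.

y_0=-2 y_1=-1 y_2=2 y_3=-2
S(21/4) = 1679/6016

y_0 = S_0(0) = a_0 = -2
y_1 = S_1(0) = a_1 = -1
y_2 = S_2(0) = a_2 = 2
y_3 = S_2(3) = -2
t_q=21/4 is in segment 2 (τ=9/4); S_2(τ)=1679/6016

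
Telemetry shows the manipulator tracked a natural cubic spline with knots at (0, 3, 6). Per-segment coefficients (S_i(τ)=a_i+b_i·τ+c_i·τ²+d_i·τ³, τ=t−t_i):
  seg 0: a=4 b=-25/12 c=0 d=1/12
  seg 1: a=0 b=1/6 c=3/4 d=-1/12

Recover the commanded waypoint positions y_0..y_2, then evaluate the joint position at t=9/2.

y_0=4 y_1=0 y_2=5
S(9/2) = 53/32

y_0 = S_0(0) = a_0 = 4
y_1 = S_1(0) = a_1 = 0
y_2 = S_1(3) = 5
t_q=9/2 is in segment 1 (τ=3/2); S_1(τ)=53/32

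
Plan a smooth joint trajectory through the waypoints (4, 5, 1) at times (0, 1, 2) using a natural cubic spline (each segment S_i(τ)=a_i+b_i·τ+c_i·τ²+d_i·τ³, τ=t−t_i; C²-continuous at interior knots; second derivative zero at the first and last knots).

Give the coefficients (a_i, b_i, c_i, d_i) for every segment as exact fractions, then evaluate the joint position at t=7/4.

  seg 0: a=4 b=9/4 c=0 d=-5/4
  seg 1: a=5 b=-3/2 c=-15/4 d=5/4
S(7/4) = 587/256

Δ: Δ0=1, Δ1=-4
row 1: diag=4, rhs=-30; c'=1/4, d'=-15/2
back: M1=-15/2
M: M0=0, M1=-15/2, M2=0
seg 0: a=4, c=M0/2=0, d=(M1−M0)/(6·1)=-5/4, b=Δ0−h0·(2M0+M1)/6=9/4
seg 1: a=5, c=M1/2=-15/4, d=(M2−M1)/(6·1)=5/4, b=Δ1−h1·(2M1+M2)/6=-3/2
t_q=7/4 → seg 1, τ=3/4; S=5+-3/2·τ+-15/4·τ²+5/4·τ³=587/256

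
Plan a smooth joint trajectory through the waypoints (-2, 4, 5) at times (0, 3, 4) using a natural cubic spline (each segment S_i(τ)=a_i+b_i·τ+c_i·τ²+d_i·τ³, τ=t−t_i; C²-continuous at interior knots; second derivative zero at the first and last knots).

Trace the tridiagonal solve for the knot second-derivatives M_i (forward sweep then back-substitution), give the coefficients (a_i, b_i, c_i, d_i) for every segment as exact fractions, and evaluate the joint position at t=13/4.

Δ: Δ0=2, Δ1=1
row 1: diag=8, rhs=-6; c'=1/8, d'=-3/4
back: M1=-3/4
M: M0=0, M1=-3/4, M2=0
seg 0: a=-2, c=M0/2=0, d=(M1−M0)/(6·3)=-1/24, b=Δ0−h0·(2M0+M1)/6=19/8
seg 1: a=4, c=M1/2=-3/8, d=(M2−M1)/(6·1)=1/8, b=Δ1−h1·(2M1+M2)/6=5/4
t_q=13/4 → seg 1, τ=1/4; S=4+5/4·τ+-3/8·τ²+1/8·τ³=2197/512

  seg 0: a=-2 b=19/8 c=0 d=-1/24
  seg 1: a=4 b=5/4 c=-3/8 d=1/8
S(13/4) = 2197/512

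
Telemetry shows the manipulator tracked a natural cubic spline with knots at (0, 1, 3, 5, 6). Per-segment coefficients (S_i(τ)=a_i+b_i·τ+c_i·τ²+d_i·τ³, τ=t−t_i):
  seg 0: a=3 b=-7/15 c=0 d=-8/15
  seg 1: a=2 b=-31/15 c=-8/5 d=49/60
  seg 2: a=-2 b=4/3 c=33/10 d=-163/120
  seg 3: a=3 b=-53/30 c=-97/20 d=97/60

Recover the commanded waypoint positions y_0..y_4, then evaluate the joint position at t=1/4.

y_0 = S_0(0) = a_0 = 3
y_1 = S_1(0) = a_1 = 2
y_2 = S_2(0) = a_2 = -2
y_3 = S_3(0) = a_3 = 3
y_4 = S_3(1) = -2
t_q=1/4 is in segment 0 (τ=1/4); S_0(τ)=23/8

y_0=3 y_1=2 y_2=-2 y_3=3 y_4=-2
S(1/4) = 23/8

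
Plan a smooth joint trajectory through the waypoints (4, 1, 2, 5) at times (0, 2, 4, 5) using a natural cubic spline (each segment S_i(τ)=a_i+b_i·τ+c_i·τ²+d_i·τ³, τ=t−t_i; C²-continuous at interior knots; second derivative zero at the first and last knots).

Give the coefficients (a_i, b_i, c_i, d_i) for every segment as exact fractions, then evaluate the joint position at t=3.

Δ: Δ0=-3/2, Δ1=1/2, Δ2=3
row 1: diag=8, rhs=12; c'=1/4, d'=3/2
row 2: denom=6−2·1/4=11/2; d'=(15−2·3/2)/(11/2)=24/11
back: M2=24/11
back: M1=3/2−1/4·24/11=21/22
M: M0=0, M1=21/22, M2=24/11, M3=0
seg 0: a=4, c=M0/2=0, d=(M1−M0)/(6·2)=7/88, b=Δ0−h0·(2M0+M1)/6=-20/11
seg 1: a=1, c=M1/2=21/44, d=(M2−M1)/(6·2)=9/88, b=Δ1−h1·(2M1+M2)/6=-19/22
seg 2: a=2, c=M2/2=12/11, d=(M3−M2)/(6·1)=-4/11, b=Δ2−h2·(2M2+M3)/6=25/11
t_q=3 → seg 1, τ=1; S=1+-19/22·τ+21/44·τ²+9/88·τ³=63/88

  seg 0: a=4 b=-20/11 c=0 d=7/88
  seg 1: a=1 b=-19/22 c=21/44 d=9/88
  seg 2: a=2 b=25/11 c=12/11 d=-4/11
S(3) = 63/88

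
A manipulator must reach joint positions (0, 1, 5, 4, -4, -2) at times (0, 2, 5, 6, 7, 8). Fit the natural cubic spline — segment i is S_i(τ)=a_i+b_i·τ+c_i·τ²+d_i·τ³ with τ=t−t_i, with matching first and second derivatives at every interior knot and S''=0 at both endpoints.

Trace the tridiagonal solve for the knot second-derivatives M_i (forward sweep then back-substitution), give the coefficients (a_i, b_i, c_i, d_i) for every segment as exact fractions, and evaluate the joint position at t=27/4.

Δ: Δ0=1/2, Δ1=4/3, Δ2=-1, Δ3=-8, Δ4=2
row 1: diag=10, rhs=5; c'=3/10, d'=1/2
row 2: denom=8−3·3/10=71/10; d'=(-14−3·1/2)/(71/10)=-155/71
row 3: denom=4−1·10/71=274/71; d'=(-42−1·-155/71)/(274/71)=-2827/274
row 4: denom=4−1·71/274=1025/274; d'=(60−1·-2827/274)/(1025/274)=19267/1025
back: M4=19267/1025
back: M3=-2827/274−71/274·19267/1025=-15568/1025
back: M2=-155/71−10/71·-15568/1025=-9/205
back: M1=1/2−3/10·-9/205=526/1025
M: M0=0, M1=526/1025, M2=-9/205, M3=-15568/1025, M4=19267/1025, M5=0
seg 0: a=0, c=M0/2=0, d=(M1−M0)/(6·2)=263/6150, b=Δ0−h0·(2M0+M1)/6=2023/6150
seg 1: a=1, c=M1/2=263/1025, d=(M2−M1)/(6·3)=-571/18450, b=Δ1−h1·(2M1+M2)/6=5179/6150
seg 2: a=5, c=M2/2=-9/410, d=(M3−M2)/(6·1)=-15523/6150, b=Δ2−h2·(2M2+M3)/6=4754/3075
seg 3: a=4, c=M3/2=-7784/1025, d=(M4−M3)/(6·1)=6967/1230, b=Δ3−h3·(2M3+M4)/6=-37331/6150
seg 4: a=-4, c=M4/2=19267/2050, d=(M5−M4)/(6·1)=-19267/6150, b=Δ4−h4·(2M4+M5)/6=-13117/3075
t_q=27/4 → seg 3, τ=3/4; S=4+-37331/6150·τ+-7784/1025·τ²+6967/1230·τ³=-319429/131200

  seg 0: a=0 b=2023/6150 c=0 d=263/6150
  seg 1: a=1 b=5179/6150 c=263/1025 d=-571/18450
  seg 2: a=5 b=4754/3075 c=-9/410 d=-15523/6150
  seg 3: a=4 b=-37331/6150 c=-7784/1025 d=6967/1230
  seg 4: a=-4 b=-13117/3075 c=19267/2050 d=-19267/6150
S(27/4) = -319429/131200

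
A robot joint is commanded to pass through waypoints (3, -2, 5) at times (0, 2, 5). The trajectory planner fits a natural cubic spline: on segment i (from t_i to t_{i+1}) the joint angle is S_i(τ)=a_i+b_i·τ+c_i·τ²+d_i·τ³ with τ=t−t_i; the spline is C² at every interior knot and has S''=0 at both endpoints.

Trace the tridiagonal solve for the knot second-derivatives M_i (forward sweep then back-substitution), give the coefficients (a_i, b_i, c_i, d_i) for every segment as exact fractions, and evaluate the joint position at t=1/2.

  seg 0: a=3 b=-52/15 c=0 d=29/120
  seg 1: a=-2 b=-17/30 c=29/20 d=-29/180
S(1/2) = 83/64

Δ: Δ0=-5/2, Δ1=7/3
row 1: diag=10, rhs=29; c'=3/10, d'=29/10
back: M1=29/10
M: M0=0, M1=29/10, M2=0
seg 0: a=3, c=M0/2=0, d=(M1−M0)/(6·2)=29/120, b=Δ0−h0·(2M0+M1)/6=-52/15
seg 1: a=-2, c=M1/2=29/20, d=(M2−M1)/(6·3)=-29/180, b=Δ1−h1·(2M1+M2)/6=-17/30
t_q=1/2 → seg 0, τ=1/2; S=3+-52/15·τ+0·τ²+29/120·τ³=83/64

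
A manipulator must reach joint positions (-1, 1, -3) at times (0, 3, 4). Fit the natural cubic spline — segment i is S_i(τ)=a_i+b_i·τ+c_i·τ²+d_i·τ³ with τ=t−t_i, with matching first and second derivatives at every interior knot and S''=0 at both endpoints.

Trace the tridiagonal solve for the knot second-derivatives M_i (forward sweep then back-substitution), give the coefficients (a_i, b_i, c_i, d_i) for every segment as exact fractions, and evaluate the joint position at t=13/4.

  seg 0: a=-1 b=29/12 c=0 d=-7/36
  seg 1: a=1 b=-17/6 c=-7/4 d=7/12
S(13/4) = 49/256

Δ: Δ0=2/3, Δ1=-4
row 1: diag=8, rhs=-28; c'=1/8, d'=-7/2
back: M1=-7/2
M: M0=0, M1=-7/2, M2=0
seg 0: a=-1, c=M0/2=0, d=(M1−M0)/(6·3)=-7/36, b=Δ0−h0·(2M0+M1)/6=29/12
seg 1: a=1, c=M1/2=-7/4, d=(M2−M1)/(6·1)=7/12, b=Δ1−h1·(2M1+M2)/6=-17/6
t_q=13/4 → seg 1, τ=1/4; S=1+-17/6·τ+-7/4·τ²+7/12·τ³=49/256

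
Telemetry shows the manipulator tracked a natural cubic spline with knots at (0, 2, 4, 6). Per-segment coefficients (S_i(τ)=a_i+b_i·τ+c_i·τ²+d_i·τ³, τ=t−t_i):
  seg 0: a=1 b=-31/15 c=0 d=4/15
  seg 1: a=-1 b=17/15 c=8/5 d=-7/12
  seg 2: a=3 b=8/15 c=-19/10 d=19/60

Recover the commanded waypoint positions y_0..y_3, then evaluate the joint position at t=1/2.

y_0 = S_0(0) = a_0 = 1
y_1 = S_1(0) = a_1 = -1
y_2 = S_2(0) = a_2 = 3
y_3 = S_2(2) = -1
t_q=1/2 is in segment 0 (τ=1/2); S_0(τ)=0

y_0=1 y_1=-1 y_2=3 y_3=-1
S(1/2) = 0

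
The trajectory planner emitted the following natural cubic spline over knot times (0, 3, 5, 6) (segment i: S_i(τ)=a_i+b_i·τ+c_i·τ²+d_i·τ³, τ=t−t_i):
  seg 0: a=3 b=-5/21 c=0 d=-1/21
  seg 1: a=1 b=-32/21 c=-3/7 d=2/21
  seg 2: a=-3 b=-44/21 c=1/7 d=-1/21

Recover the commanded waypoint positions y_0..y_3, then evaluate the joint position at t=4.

y_0 = S_0(0) = a_0 = 3
y_1 = S_1(0) = a_1 = 1
y_2 = S_2(0) = a_2 = -3
y_3 = S_2(1) = -5
t_q=4 is in segment 1 (τ=1); S_1(τ)=-6/7

y_0=3 y_1=1 y_2=-3 y_3=-5
S(4) = -6/7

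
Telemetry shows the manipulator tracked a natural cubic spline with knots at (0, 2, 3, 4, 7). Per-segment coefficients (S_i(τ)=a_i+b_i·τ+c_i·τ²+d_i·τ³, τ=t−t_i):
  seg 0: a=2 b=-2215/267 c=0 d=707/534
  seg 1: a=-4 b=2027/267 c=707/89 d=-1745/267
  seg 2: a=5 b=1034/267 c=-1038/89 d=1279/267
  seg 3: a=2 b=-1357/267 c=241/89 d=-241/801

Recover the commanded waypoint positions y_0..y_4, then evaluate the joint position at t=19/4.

y_0=2 y_1=-4 y_2=5 y_3=2 y_4=3
S(19/4) = -2367/5696

y_0 = S_0(0) = a_0 = 2
y_1 = S_1(0) = a_1 = -4
y_2 = S_2(0) = a_2 = 5
y_3 = S_3(0) = a_3 = 2
y_4 = S_3(3) = 3
t_q=19/4 is in segment 3 (τ=3/4); S_3(τ)=-2367/5696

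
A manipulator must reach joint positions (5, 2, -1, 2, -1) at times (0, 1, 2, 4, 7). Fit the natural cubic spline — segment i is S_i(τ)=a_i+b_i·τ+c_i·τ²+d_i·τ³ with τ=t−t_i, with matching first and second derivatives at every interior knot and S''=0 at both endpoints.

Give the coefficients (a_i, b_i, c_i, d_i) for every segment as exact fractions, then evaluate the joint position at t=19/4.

Δ: Δ0=-3, Δ1=-3, Δ2=3/2, Δ3=-1
row 1: diag=4, rhs=0; c'=1/4, d'=0
row 2: denom=6−1·1/4=23/4; d'=(27−1·0)/(23/4)=108/23
row 3: denom=10−2·8/23=214/23; d'=(-15−2·108/23)/(214/23)=-561/214
back: M3=-561/214
back: M2=108/23−8/23·-561/214=600/107
back: M1=0−1/4·600/107=-150/107
M: M0=0, M1=-150/107, M2=600/107, M3=-561/214, M4=0
seg 0: a=5, c=M0/2=0, d=(M1−M0)/(6·1)=-25/107, b=Δ0−h0·(2M0+M1)/6=-296/107
seg 1: a=2, c=M1/2=-75/107, d=(M2−M1)/(6·1)=125/107, b=Δ1−h1·(2M1+M2)/6=-371/107
seg 2: a=-1, c=M2/2=300/107, d=(M3−M2)/(6·2)=-587/856, b=Δ2−h2·(2M2+M3)/6=-146/107
seg 3: a=2, c=M3/2=-561/428, d=(M4−M3)/(6·3)=187/1284, b=Δ3−h3·(2M3+M4)/6=347/214
t_q=19/4 → seg 3, τ=3/4; S=2+347/214·τ+-561/428·τ²+187/1284·τ³=69583/27392

  seg 0: a=5 b=-296/107 c=0 d=-25/107
  seg 1: a=2 b=-371/107 c=-75/107 d=125/107
  seg 2: a=-1 b=-146/107 c=300/107 d=-587/856
  seg 3: a=2 b=347/214 c=-561/428 d=187/1284
S(19/4) = 69583/27392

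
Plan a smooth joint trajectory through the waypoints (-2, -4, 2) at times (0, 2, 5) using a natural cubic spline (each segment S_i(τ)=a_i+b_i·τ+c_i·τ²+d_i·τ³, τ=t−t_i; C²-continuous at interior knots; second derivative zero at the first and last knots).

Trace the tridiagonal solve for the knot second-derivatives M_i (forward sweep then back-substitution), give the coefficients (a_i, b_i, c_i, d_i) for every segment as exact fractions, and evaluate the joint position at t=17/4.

Δ: Δ0=-1, Δ1=2
row 1: diag=10, rhs=18; c'=3/10, d'=9/5
back: M1=9/5
M: M0=0, M1=9/5, M2=0
seg 0: a=-2, c=M0/2=0, d=(M1−M0)/(6·2)=3/20, b=Δ0−h0·(2M0+M1)/6=-8/5
seg 1: a=-4, c=M1/2=9/10, d=(M2−M1)/(6·3)=-1/10, b=Δ1−h1·(2M1+M2)/6=1/5
t_q=17/4 → seg 1, τ=9/4; S=-4+1/5·τ+9/10·τ²+-1/10·τ³=-17/128

  seg 0: a=-2 b=-8/5 c=0 d=3/20
  seg 1: a=-4 b=1/5 c=9/10 d=-1/10
S(17/4) = -17/128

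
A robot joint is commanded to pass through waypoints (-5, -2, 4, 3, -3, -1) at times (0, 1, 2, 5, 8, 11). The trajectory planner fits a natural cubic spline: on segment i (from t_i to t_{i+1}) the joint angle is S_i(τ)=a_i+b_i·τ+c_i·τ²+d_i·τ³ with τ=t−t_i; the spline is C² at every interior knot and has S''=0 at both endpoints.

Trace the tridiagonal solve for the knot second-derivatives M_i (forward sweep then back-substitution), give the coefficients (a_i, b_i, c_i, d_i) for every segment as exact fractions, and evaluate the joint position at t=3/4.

  seg 0: a=-5 b=2524/1251 c=0 d=1229/1251
  seg 1: a=-2 b=6211/1251 c=1229/417 d=-2392/1251
  seg 2: a=4 b=6409/1251 c=-1163/417 d=3641/11259
  seg 3: a=3 b=-3602/1251 c=152/1251 d=644/11259
  seg 4: a=-3 b=-758/1251 c=796/1251 d=-796/11259
S(3/4) = -81995/26688

Δ: Δ0=3, Δ1=6, Δ2=-1/3, Δ3=-2, Δ4=2/3
row 1: diag=4, rhs=18; c'=1/4, d'=9/2
row 2: denom=8−1·1/4=31/4; d'=(-38−1·9/2)/(31/4)=-170/31
row 3: denom=12−3·12/31=336/31; d'=(-10−3·-170/31)/(336/31)=25/42
row 4: denom=12−3·31/112=1251/112; d'=(16−3·25/42)/(1251/112)=1592/1251
back: M4=1592/1251
back: M3=25/42−31/112·1592/1251=304/1251
back: M2=-170/31−12/31·304/1251=-2326/417
back: M1=9/2−1/4·-2326/417=2458/417
M: M0=0, M1=2458/417, M2=-2326/417, M3=304/1251, M4=1592/1251, M5=0
seg 0: a=-5, c=M0/2=0, d=(M1−M0)/(6·1)=1229/1251, b=Δ0−h0·(2M0+M1)/6=2524/1251
seg 1: a=-2, c=M1/2=1229/417, d=(M2−M1)/(6·1)=-2392/1251, b=Δ1−h1·(2M1+M2)/6=6211/1251
seg 2: a=4, c=M2/2=-1163/417, d=(M3−M2)/(6·3)=3641/11259, b=Δ2−h2·(2M2+M3)/6=6409/1251
seg 3: a=3, c=M3/2=152/1251, d=(M4−M3)/(6·3)=644/11259, b=Δ3−h3·(2M3+M4)/6=-3602/1251
seg 4: a=-3, c=M4/2=796/1251, d=(M5−M4)/(6·3)=-796/11259, b=Δ4−h4·(2M4+M5)/6=-758/1251
t_q=3/4 → seg 0, τ=3/4; S=-5+2524/1251·τ+0·τ²+1229/1251·τ³=-81995/26688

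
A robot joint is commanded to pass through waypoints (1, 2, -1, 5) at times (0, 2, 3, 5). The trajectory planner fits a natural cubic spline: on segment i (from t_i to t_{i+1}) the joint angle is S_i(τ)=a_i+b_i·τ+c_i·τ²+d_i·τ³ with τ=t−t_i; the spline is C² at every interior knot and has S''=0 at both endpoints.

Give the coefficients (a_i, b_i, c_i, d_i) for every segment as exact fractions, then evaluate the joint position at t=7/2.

Δ: Δ0=1/2, Δ1=-3, Δ2=3
row 1: diag=6, rhs=-21; c'=1/6, d'=-7/2
row 2: denom=6−1·1/6=35/6; d'=(36−1·-7/2)/(35/6)=237/35
back: M2=237/35
back: M1=-7/2−1/6·237/35=-162/35
M: M0=0, M1=-162/35, M2=237/35, M3=0
seg 0: a=1, c=M0/2=0, d=(M1−M0)/(6·2)=-27/70, b=Δ0−h0·(2M0+M1)/6=143/70
seg 1: a=2, c=M1/2=-81/35, d=(M2−M1)/(6·1)=19/10, b=Δ1−h1·(2M1+M2)/6=-181/70
seg 2: a=-1, c=M2/2=237/70, d=(M3−M2)/(6·2)=-79/140, b=Δ2−h2·(2M2+M3)/6=-53/35
t_q=7/2 → seg 2, τ=1/2; S=-1+-53/35·τ+237/70·τ²+-79/140·τ³=-157/160

  seg 0: a=1 b=143/70 c=0 d=-27/70
  seg 1: a=2 b=-181/70 c=-81/35 d=19/10
  seg 2: a=-1 b=-53/35 c=237/70 d=-79/140
S(7/2) = -157/160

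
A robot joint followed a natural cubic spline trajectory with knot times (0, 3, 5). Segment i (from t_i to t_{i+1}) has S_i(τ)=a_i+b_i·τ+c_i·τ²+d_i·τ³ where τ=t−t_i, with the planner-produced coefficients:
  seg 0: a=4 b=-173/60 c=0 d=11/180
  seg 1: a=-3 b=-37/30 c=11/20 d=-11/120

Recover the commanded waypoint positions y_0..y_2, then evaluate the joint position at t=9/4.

y_0=4 y_1=-3 y_2=-4
S(9/4) = -2293/1280

y_0 = S_0(0) = a_0 = 4
y_1 = S_1(0) = a_1 = -3
y_2 = S_1(2) = -4
t_q=9/4 is in segment 0 (τ=9/4); S_0(τ)=-2293/1280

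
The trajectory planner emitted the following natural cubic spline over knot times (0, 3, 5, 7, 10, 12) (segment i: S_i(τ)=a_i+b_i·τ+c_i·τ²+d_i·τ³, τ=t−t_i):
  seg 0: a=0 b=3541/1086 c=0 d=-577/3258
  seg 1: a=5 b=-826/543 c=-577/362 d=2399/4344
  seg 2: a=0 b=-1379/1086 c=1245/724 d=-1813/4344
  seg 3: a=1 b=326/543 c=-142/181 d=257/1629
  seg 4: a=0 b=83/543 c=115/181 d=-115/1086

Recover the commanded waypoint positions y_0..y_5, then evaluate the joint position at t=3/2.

y_0 = S_0(0) = a_0 = 0
y_1 = S_1(0) = a_1 = 5
y_2 = S_2(0) = a_2 = 0
y_3 = S_3(0) = a_3 = 1
y_4 = S_4(0) = a_4 = 0
y_5 = S_4(2) = 2
t_q=3/2 is in segment 0 (τ=3/2); S_0(τ)=12433/2896

y_0=0 y_1=5 y_2=0 y_3=1 y_4=0 y_5=2
S(3/2) = 12433/2896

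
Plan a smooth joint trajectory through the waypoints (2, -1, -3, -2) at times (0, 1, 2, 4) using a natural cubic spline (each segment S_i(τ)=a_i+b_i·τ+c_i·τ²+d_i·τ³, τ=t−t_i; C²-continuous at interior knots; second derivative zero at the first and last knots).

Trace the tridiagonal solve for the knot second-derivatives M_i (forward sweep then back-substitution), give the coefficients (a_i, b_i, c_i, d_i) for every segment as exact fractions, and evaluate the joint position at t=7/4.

  seg 0: a=2 b=-145/46 c=0 d=7/46
  seg 1: a=-1 b=-62/23 c=21/46 d=11/46
  seg 2: a=-3 b=-49/46 c=27/23 d=-9/46
S(7/4) = -341/128

Δ: Δ0=-3, Δ1=-2, Δ2=1/2
row 1: diag=4, rhs=6; c'=1/4, d'=3/2
row 2: denom=6−1·1/4=23/4; d'=(15−1·3/2)/(23/4)=54/23
back: M2=54/23
back: M1=3/2−1/4·54/23=21/23
M: M0=0, M1=21/23, M2=54/23, M3=0
seg 0: a=2, c=M0/2=0, d=(M1−M0)/(6·1)=7/46, b=Δ0−h0·(2M0+M1)/6=-145/46
seg 1: a=-1, c=M1/2=21/46, d=(M2−M1)/(6·1)=11/46, b=Δ1−h1·(2M1+M2)/6=-62/23
seg 2: a=-3, c=M2/2=27/23, d=(M3−M2)/(6·2)=-9/46, b=Δ2−h2·(2M2+M3)/6=-49/46
t_q=7/4 → seg 1, τ=3/4; S=-1+-62/23·τ+21/46·τ²+11/46·τ³=-341/128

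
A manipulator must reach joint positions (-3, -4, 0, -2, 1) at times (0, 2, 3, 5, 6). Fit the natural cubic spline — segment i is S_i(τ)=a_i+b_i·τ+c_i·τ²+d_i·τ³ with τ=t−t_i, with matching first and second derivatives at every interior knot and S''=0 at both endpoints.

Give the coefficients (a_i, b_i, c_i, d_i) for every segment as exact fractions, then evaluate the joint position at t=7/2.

  seg 0: a=-3 b=-457/186 c=0 d=91/186
  seg 1: a=-4 b=635/186 c=91/31 d=-437/186
  seg 2: a=0 b=208/93 c=-255/62 d=116/93
  seg 3: a=-2 b=70/93 c=209/62 d=-209/186
S(7/2) = 61/248

Δ: Δ0=-1/2, Δ1=4, Δ2=-1, Δ3=3
row 1: diag=6, rhs=27; c'=1/6, d'=9/2
row 2: denom=6−1·1/6=35/6; d'=(-30−1·9/2)/(35/6)=-207/35
row 3: denom=6−2·12/35=186/35; d'=(24−2·-207/35)/(186/35)=209/31
back: M3=209/31
back: M2=-207/35−12/35·209/31=-255/31
back: M1=9/2−1/6·-255/31=182/31
M: M0=0, M1=182/31, M2=-255/31, M3=209/31, M4=0
seg 0: a=-3, c=M0/2=0, d=(M1−M0)/(6·2)=91/186, b=Δ0−h0·(2M0+M1)/6=-457/186
seg 1: a=-4, c=M1/2=91/31, d=(M2−M1)/(6·1)=-437/186, b=Δ1−h1·(2M1+M2)/6=635/186
seg 2: a=0, c=M2/2=-255/62, d=(M3−M2)/(6·2)=116/93, b=Δ2−h2·(2M2+M3)/6=208/93
seg 3: a=-2, c=M3/2=209/62, d=(M4−M3)/(6·1)=-209/186, b=Δ3−h3·(2M3+M4)/6=70/93
t_q=7/2 → seg 2, τ=1/2; S=0+208/93·τ+-255/62·τ²+116/93·τ³=61/248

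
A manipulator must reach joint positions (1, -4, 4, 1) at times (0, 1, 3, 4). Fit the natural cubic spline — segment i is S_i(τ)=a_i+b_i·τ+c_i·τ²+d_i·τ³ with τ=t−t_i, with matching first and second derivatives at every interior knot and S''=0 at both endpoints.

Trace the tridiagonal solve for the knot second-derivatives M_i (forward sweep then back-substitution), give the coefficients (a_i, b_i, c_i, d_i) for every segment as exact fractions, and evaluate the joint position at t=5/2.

  seg 0: a=1 b=-57/8 c=0 d=17/8
  seg 1: a=-4 b=-3/4 c=51/8 d=-2
  seg 2: a=4 b=3/4 c=-45/8 d=15/8
S(5/2) = 79/32

Δ: Δ0=-5, Δ1=4, Δ2=-3
row 1: diag=6, rhs=54; c'=1/3, d'=9
row 2: denom=6−2·1/3=16/3; d'=(-42−2·9)/(16/3)=-45/4
back: M2=-45/4
back: M1=9−1/3·-45/4=51/4
M: M0=0, M1=51/4, M2=-45/4, M3=0
seg 0: a=1, c=M0/2=0, d=(M1−M0)/(6·1)=17/8, b=Δ0−h0·(2M0+M1)/6=-57/8
seg 1: a=-4, c=M1/2=51/8, d=(M2−M1)/(6·2)=-2, b=Δ1−h1·(2M1+M2)/6=-3/4
seg 2: a=4, c=M2/2=-45/8, d=(M3−M2)/(6·1)=15/8, b=Δ2−h2·(2M2+M3)/6=3/4
t_q=5/2 → seg 1, τ=3/2; S=-4+-3/4·τ+51/8·τ²+-2·τ³=79/32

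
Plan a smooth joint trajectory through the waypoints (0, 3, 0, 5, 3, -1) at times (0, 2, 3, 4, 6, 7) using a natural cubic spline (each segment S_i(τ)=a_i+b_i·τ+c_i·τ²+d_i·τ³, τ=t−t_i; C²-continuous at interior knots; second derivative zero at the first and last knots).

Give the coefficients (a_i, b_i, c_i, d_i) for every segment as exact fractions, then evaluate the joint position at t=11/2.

  seg 0: a=0 b=136/35 c=0 d=-167/280
  seg 1: a=3 b=-229/70 c=-501/140 d=77/20
  seg 2: a=0 b=157/140 c=279/35 d=-573/140
  seg 3: a=5 b=67/14 c=-603/140 d=99/140
  seg 4: a=3 b=-277/70 c=-9/140 d=3/140
S(11/2) = 5459/1120

Δ: Δ0=3/2, Δ1=-3, Δ2=5, Δ3=-1, Δ4=-4
row 1: diag=6, rhs=-27; c'=1/6, d'=-9/2
row 2: denom=4−1·1/6=23/6; d'=(48−1·-9/2)/(23/6)=315/23
row 3: denom=6−1·6/23=132/23; d'=(-36−1·315/23)/(132/23)=-381/44
row 4: denom=6−2·23/66=175/33; d'=(-18−2·-381/44)/(175/33)=-9/70
back: M4=-9/70
back: M3=-381/44−23/66·-9/70=-603/70
back: M2=315/23−6/23·-603/70=558/35
back: M1=-9/2−1/6·558/35=-501/70
M: M0=0, M1=-501/70, M2=558/35, M3=-603/70, M4=-9/70, M5=0
seg 0: a=0, c=M0/2=0, d=(M1−M0)/(6·2)=-167/280, b=Δ0−h0·(2M0+M1)/6=136/35
seg 1: a=3, c=M1/2=-501/140, d=(M2−M1)/(6·1)=77/20, b=Δ1−h1·(2M1+M2)/6=-229/70
seg 2: a=0, c=M2/2=279/35, d=(M3−M2)/(6·1)=-573/140, b=Δ2−h2·(2M2+M3)/6=157/140
seg 3: a=5, c=M3/2=-603/140, d=(M4−M3)/(6·2)=99/140, b=Δ3−h3·(2M3+M4)/6=67/14
seg 4: a=3, c=M4/2=-9/140, d=(M5−M4)/(6·1)=3/140, b=Δ4−h4·(2M4+M5)/6=-277/70
t_q=11/2 → seg 3, τ=3/2; S=5+67/14·τ+-603/140·τ²+99/140·τ³=5459/1120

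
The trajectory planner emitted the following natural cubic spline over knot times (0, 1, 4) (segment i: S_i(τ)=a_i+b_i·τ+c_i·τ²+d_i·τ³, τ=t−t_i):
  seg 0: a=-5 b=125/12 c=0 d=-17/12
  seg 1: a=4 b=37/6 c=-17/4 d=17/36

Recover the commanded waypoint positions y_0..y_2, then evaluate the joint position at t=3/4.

y_0 = S_0(0) = a_0 = -5
y_1 = S_1(0) = a_1 = 4
y_2 = S_1(3) = -3
t_q=3/4 is in segment 0 (τ=3/4); S_0(τ)=567/256

y_0=-5 y_1=4 y_2=-3
S(3/4) = 567/256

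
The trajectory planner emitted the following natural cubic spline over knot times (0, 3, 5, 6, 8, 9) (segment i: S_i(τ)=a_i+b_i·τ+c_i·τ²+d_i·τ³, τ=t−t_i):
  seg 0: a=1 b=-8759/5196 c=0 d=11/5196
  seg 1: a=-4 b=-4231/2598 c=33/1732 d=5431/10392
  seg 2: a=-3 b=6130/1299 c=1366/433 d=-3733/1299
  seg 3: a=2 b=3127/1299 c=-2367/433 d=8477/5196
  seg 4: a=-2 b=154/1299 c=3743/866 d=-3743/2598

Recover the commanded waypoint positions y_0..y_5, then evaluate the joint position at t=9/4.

y_0 = S_0(0) = a_0 = 1
y_1 = S_1(0) = a_1 = -4
y_2 = S_2(0) = a_2 = -3
y_3 = S_3(0) = a_3 = 2
y_4 = S_4(0) = a_4 = -2
y_5 = S_4(1) = 1
t_q=9/4 is in segment 0 (τ=9/4); S_0(τ)=-306911/110848

y_0=1 y_1=-4 y_2=-3 y_3=2 y_4=-2 y_5=1
S(9/4) = -306911/110848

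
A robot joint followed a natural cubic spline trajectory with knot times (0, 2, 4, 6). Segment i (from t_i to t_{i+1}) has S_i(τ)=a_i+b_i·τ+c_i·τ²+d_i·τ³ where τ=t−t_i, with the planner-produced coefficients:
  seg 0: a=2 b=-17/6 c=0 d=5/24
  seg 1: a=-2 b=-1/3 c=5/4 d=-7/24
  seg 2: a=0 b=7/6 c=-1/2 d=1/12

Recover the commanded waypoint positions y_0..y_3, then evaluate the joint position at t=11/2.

y_0=2 y_1=-2 y_2=0 y_3=1
S(11/2) = 29/32

y_0 = S_0(0) = a_0 = 2
y_1 = S_1(0) = a_1 = -2
y_2 = S_2(0) = a_2 = 0
y_3 = S_2(2) = 1
t_q=11/2 is in segment 2 (τ=3/2); S_2(τ)=29/32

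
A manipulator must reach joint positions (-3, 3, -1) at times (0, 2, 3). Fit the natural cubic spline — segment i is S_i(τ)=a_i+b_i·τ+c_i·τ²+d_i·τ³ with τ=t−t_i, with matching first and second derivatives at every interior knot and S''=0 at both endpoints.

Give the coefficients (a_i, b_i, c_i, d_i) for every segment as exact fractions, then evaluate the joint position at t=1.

Δ: Δ0=3, Δ1=-4
row 1: diag=6, rhs=-42; c'=1/6, d'=-7
back: M1=-7
M: M0=0, M1=-7, M2=0
seg 0: a=-3, c=M0/2=0, d=(M1−M0)/(6·2)=-7/12, b=Δ0−h0·(2M0+M1)/6=16/3
seg 1: a=3, c=M1/2=-7/2, d=(M2−M1)/(6·1)=7/6, b=Δ1−h1·(2M1+M2)/6=-5/3
t_q=1 → seg 0, τ=1; S=-3+16/3·τ+0·τ²+-7/12·τ³=7/4

  seg 0: a=-3 b=16/3 c=0 d=-7/12
  seg 1: a=3 b=-5/3 c=-7/2 d=7/6
S(1) = 7/4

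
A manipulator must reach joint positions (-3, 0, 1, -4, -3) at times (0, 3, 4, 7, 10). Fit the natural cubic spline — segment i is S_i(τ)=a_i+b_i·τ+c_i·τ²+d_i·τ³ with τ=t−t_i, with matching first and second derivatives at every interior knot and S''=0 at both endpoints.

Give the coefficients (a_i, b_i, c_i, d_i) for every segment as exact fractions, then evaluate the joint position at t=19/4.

Δ: Δ0=1, Δ1=1, Δ2=-5/3, Δ3=1/3
row 1: diag=8, rhs=0; c'=1/8, d'=0
row 2: denom=8−1·1/8=63/8; d'=(-16−1·0)/(63/8)=-128/63
row 3: denom=12−3·8/21=76/7; d'=(12−3·-128/63)/(76/7)=5/3
back: M3=5/3
back: M2=-128/63−8/21·5/3=-8/3
back: M1=0−1/8·-8/3=1/3
M: M0=0, M1=1/3, M2=-8/3, M3=5/3, M4=0
seg 0: a=-3, c=M0/2=0, d=(M1−M0)/(6·3)=1/54, b=Δ0−h0·(2M0+M1)/6=5/6
seg 1: a=0, c=M1/2=1/6, d=(M2−M1)/(6·1)=-1/2, b=Δ1−h1·(2M1+M2)/6=4/3
seg 2: a=1, c=M2/2=-4/3, d=(M3−M2)/(6·3)=13/54, b=Δ2−h2·(2M2+M3)/6=1/6
seg 3: a=-4, c=M3/2=5/6, d=(M4−M3)/(6·3)=-5/54, b=Δ3−h3·(2M3+M4)/6=-4/3
t_q=19/4 → seg 2, τ=3/4; S=1+1/6·τ+-4/3·τ²+13/54·τ³=61/128

  seg 0: a=-3 b=5/6 c=0 d=1/54
  seg 1: a=0 b=4/3 c=1/6 d=-1/2
  seg 2: a=1 b=1/6 c=-4/3 d=13/54
  seg 3: a=-4 b=-4/3 c=5/6 d=-5/54
S(19/4) = 61/128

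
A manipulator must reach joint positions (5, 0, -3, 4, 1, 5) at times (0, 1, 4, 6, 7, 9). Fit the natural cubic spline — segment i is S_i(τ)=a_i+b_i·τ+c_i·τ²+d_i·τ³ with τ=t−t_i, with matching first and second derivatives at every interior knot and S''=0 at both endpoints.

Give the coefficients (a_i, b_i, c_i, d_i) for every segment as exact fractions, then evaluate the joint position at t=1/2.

Δ: Δ0=-5, Δ1=-1, Δ2=7/2, Δ3=-3, Δ4=2
row 1: diag=8, rhs=24; c'=3/8, d'=3
row 2: denom=10−3·3/8=71/8; d'=(27−3·3)/(71/8)=144/71
row 3: denom=6−2·16/71=394/71; d'=(-39−2·144/71)/(394/71)=-3057/394
row 4: denom=6−1·71/394=2293/394; d'=(30−1·-3057/394)/(2293/394)=14877/2293
back: M4=14877/2293
back: M3=-3057/394−71/394·14877/2293=-20472/2293
back: M2=144/71−16/71·-20472/2293=9264/2293
back: M1=3−3/8·9264/2293=3405/2293
M: M0=0, M1=3405/2293, M2=9264/2293, M3=-20472/2293, M4=14877/2293, M5=0
seg 0: a=5, c=M0/2=0, d=(M1−M0)/(6·1)=1135/4586, b=Δ0−h0·(2M0+M1)/6=-24065/4586
seg 1: a=0, c=M1/2=3405/4586, d=(M2−M1)/(6·3)=651/4586, b=Δ1−h1·(2M1+M2)/6=-10330/2293
seg 2: a=-3, c=M2/2=4632/2293, d=(M3−M2)/(6·2)=-2478/2293, b=Δ2−h2·(2M2+M3)/6=17347/4586
seg 3: a=4, c=M3/2=-10236/2293, d=(M4−M3)/(6·1)=11783/4586, b=Δ3−h3·(2M3+M4)/6=-5069/4586
seg 4: a=1, c=M4/2=14877/4586, d=(M5−M4)/(6·2)=-4959/9172, b=Δ4−h4·(2M4+M5)/6=-5332/2293
t_q=1/2 → seg 0, τ=1/2; S=5+-24065/4586·τ+0·τ²+1135/4586·τ³=88315/36688

  seg 0: a=5 b=-24065/4586 c=0 d=1135/4586
  seg 1: a=0 b=-10330/2293 c=3405/4586 d=651/4586
  seg 2: a=-3 b=17347/4586 c=4632/2293 d=-2478/2293
  seg 3: a=4 b=-5069/4586 c=-10236/2293 d=11783/4586
  seg 4: a=1 b=-5332/2293 c=14877/4586 d=-4959/9172
S(1/2) = 88315/36688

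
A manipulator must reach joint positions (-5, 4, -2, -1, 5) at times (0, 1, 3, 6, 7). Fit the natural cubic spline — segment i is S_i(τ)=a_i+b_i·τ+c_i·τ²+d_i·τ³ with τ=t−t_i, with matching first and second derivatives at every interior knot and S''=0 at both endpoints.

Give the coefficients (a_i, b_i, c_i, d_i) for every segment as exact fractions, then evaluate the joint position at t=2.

  seg 0: a=-5 b=6626/591 c=0 d=-1307/591
  seg 1: a=4 b=2705/591 c=-1307/197 d=841/591
  seg 2: a=-2 b=-2887/591 c=375/197 d=-97/1773
  seg 3: a=-1 b=2990/591 c=278/197 d=-278/591
S(2) = 663/197

Δ: Δ0=9, Δ1=-3, Δ2=1/3, Δ3=6
row 1: diag=6, rhs=-72; c'=1/3, d'=-12
row 2: denom=10−2·1/3=28/3; d'=(20−2·-12)/(28/3)=33/7
row 3: denom=8−3·9/28=197/28; d'=(34−3·33/7)/(197/28)=556/197
back: M3=556/197
back: M2=33/7−9/28·556/197=750/197
back: M1=-12−1/3·750/197=-2614/197
M: M0=0, M1=-2614/197, M2=750/197, M3=556/197, M4=0
seg 0: a=-5, c=M0/2=0, d=(M1−M0)/(6·1)=-1307/591, b=Δ0−h0·(2M0+M1)/6=6626/591
seg 1: a=4, c=M1/2=-1307/197, d=(M2−M1)/(6·2)=841/591, b=Δ1−h1·(2M1+M2)/6=2705/591
seg 2: a=-2, c=M2/2=375/197, d=(M3−M2)/(6·3)=-97/1773, b=Δ2−h2·(2M2+M3)/6=-2887/591
seg 3: a=-1, c=M3/2=278/197, d=(M4−M3)/(6·1)=-278/591, b=Δ3−h3·(2M3+M4)/6=2990/591
t_q=2 → seg 1, τ=1; S=4+2705/591·τ+-1307/197·τ²+841/591·τ³=663/197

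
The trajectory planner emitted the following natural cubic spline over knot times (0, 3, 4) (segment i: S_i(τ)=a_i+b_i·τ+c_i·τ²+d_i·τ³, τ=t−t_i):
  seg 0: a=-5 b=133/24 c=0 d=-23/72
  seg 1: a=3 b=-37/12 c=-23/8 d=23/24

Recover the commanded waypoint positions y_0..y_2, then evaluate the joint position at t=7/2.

y_0 = S_0(0) = a_0 = -5
y_1 = S_1(0) = a_1 = 3
y_2 = S_1(1) = -2
t_q=7/2 is in segment 1 (τ=1/2); S_1(τ)=55/64

y_0=-5 y_1=3 y_2=-2
S(7/2) = 55/64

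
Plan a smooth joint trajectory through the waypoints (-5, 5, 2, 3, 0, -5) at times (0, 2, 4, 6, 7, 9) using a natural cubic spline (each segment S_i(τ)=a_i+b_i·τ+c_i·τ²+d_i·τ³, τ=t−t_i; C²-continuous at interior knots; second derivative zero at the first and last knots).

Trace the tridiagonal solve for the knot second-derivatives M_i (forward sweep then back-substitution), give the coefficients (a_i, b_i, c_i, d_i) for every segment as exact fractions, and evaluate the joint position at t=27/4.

Δ: Δ0=5, Δ1=-3/2, Δ2=1/2, Δ3=-3, Δ4=-5/2
row 1: diag=8, rhs=-39; c'=1/4, d'=-39/8
row 2: denom=8−2·1/4=15/2; d'=(12−2·-39/8)/(15/2)=29/10
row 3: denom=6−2·4/15=82/15; d'=(-21−2·29/10)/(82/15)=-201/41
row 4: denom=6−1·15/82=477/82; d'=(3−1·-201/41)/(477/82)=72/53
back: M4=72/53
back: M3=-201/41−15/82·72/53=-273/53
back: M2=29/10−4/15·-273/53=453/106
back: M1=-39/8−1/4·453/106=-315/53
M: M0=0, M1=-315/53, M2=453/106, M3=-273/53, M4=72/53, M5=0
seg 0: a=-5, c=M0/2=0, d=(M1−M0)/(6·2)=-105/212, b=Δ0−h0·(2M0+M1)/6=370/53
seg 1: a=5, c=M1/2=-315/106, d=(M2−M1)/(6·2)=361/424, b=Δ1−h1·(2M1+M2)/6=55/53
seg 2: a=2, c=M2/2=453/212, d=(M3−M2)/(6·2)=-333/424, b=Δ2−h2·(2M2+M3)/6=-67/106
seg 3: a=3, c=M3/2=-273/106, d=(M4−M3)/(6·1)=115/106, b=Δ3−h3·(2M3+M4)/6=-80/53
seg 4: a=0, c=M4/2=36/53, d=(M5−M4)/(6·2)=-6/53, b=Δ4−h4·(2M4+M5)/6=-361/106
t_q=27/4 → seg 3, τ=3/4; S=3+-80/53·τ+-273/106·τ²+115/106·τ³=5949/6784

  seg 0: a=-5 b=370/53 c=0 d=-105/212
  seg 1: a=5 b=55/53 c=-315/106 d=361/424
  seg 2: a=2 b=-67/106 c=453/212 d=-333/424
  seg 3: a=3 b=-80/53 c=-273/106 d=115/106
  seg 4: a=0 b=-361/106 c=36/53 d=-6/53
S(27/4) = 5949/6784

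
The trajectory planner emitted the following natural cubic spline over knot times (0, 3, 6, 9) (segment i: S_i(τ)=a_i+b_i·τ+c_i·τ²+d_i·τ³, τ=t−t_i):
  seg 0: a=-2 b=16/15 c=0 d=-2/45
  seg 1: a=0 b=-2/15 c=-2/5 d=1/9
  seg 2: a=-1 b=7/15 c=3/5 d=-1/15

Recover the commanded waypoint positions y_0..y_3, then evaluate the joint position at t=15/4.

y_0=-2 y_1=0 y_2=-1 y_3=4
S(15/4) = -89/320

y_0 = S_0(0) = a_0 = -2
y_1 = S_1(0) = a_1 = 0
y_2 = S_2(0) = a_2 = -1
y_3 = S_2(3) = 4
t_q=15/4 is in segment 1 (τ=3/4); S_1(τ)=-89/320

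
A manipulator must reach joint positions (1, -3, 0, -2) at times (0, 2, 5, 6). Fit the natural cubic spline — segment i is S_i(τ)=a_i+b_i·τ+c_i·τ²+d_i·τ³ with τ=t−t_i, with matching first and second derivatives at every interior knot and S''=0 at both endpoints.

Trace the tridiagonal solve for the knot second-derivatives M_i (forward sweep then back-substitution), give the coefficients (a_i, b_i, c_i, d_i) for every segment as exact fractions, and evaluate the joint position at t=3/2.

  seg 0: a=1 b=-208/71 c=0 d=33/142
  seg 1: a=-3 b=-10/71 c=99/71 d=-24/71
  seg 2: a=0 b=-64/71 c=-117/71 d=39/71
S(3/2) = -2965/1136

Δ: Δ0=-2, Δ1=1, Δ2=-2
row 1: diag=10, rhs=18; c'=3/10, d'=9/5
row 2: denom=8−3·3/10=71/10; d'=(-18−3·9/5)/(71/10)=-234/71
back: M2=-234/71
back: M1=9/5−3/10·-234/71=198/71
M: M0=0, M1=198/71, M2=-234/71, M3=0
seg 0: a=1, c=M0/2=0, d=(M1−M0)/(6·2)=33/142, b=Δ0−h0·(2M0+M1)/6=-208/71
seg 1: a=-3, c=M1/2=99/71, d=(M2−M1)/(6·3)=-24/71, b=Δ1−h1·(2M1+M2)/6=-10/71
seg 2: a=0, c=M2/2=-117/71, d=(M3−M2)/(6·1)=39/71, b=Δ2−h2·(2M2+M3)/6=-64/71
t_q=3/2 → seg 0, τ=3/2; S=1+-208/71·τ+0·τ²+33/142·τ³=-2965/1136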